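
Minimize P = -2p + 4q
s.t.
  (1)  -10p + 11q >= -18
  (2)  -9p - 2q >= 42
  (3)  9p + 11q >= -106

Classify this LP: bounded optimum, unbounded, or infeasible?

Corner points and P = -2p + 4q:
  (-426/119, -582/119) → P = -1476/119
  (-88/19, -1222/209) → P = -2952/209
The feasible region has finitely many vertices and no improving ray; the minimum is -2952/209 at (-88/19, -1222/209).

bounded optimum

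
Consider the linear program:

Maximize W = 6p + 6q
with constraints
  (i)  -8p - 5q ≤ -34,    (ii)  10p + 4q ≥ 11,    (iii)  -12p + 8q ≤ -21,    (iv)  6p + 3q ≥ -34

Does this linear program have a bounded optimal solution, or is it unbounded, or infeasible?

unbounded

From the feasible point (377/124, 60/31), moving in the direction (8, 12) keeps every constraint satisfied while W increases without bound.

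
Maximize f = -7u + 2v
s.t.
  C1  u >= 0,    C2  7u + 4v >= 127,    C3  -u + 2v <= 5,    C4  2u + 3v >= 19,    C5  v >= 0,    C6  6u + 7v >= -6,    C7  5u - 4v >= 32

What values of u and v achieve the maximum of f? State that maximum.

u = 53/4, v = 137/16, maximum f = -605/8

Vertices and f = -7u + 2v:
  (127/7, 0) → f = -127
  (53/4, 137/16) → f = -605/8
  (14, 19/2) → f = -79
The feasible region is unbounded (it extends along (2, 1), (1, 0)), but f strictly decreases along every unbounded feasible direction, so there is no improving ray and the maximum is attained at a vertex.

The binding constraints are 7u + 4v = 127 and 5u - 4v = 32.
Solving simultaneously gives u = 53/4, v = 137/16.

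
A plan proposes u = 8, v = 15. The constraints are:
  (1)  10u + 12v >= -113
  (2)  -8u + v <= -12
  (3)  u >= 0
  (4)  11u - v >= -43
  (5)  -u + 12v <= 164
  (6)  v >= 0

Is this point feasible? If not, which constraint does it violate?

Constraint (5): -u + 12v = 172, which is not ≤ 164. All other constraints are satisfied.

not feasible — violates (5)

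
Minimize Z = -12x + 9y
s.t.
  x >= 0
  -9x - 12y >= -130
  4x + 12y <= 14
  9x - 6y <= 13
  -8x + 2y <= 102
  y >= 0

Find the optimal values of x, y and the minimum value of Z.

x = 13/9, y = 0, minimum Z = -52/3

Vertices and Z = -12x + 9y:
  (0, 7/6) → Z = 21/2
  (0, 0) → Z = 0
  (20/11, 37/66) → Z = -369/22
  (13/9, 0) → Z = -52/3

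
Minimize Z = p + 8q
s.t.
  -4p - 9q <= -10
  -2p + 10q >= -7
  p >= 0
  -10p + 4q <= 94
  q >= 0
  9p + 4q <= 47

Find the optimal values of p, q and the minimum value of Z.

Feasible corners and Z = p + 8q:
  (0, 10/9) → Z = 80/9
  (5/2, 0) → Z = 5/2
  (7/2, 0) → Z = 7/2
  (249/49, 31/98) → Z = 373/49
  (0, 47/4) → Z = 94

p = 5/2, q = 0, minimum Z = 5/2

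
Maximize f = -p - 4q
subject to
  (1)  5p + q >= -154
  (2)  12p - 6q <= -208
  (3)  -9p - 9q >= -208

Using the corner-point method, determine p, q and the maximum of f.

p = -566/21, q = -404/21, maximum f = 2182/21

Corner points and f = -p - 4q:
  (-566/21, -404/21) → f = 2182/21
  (-797/18, 1213/18) → f = -4055/18
  (-104/27, 728/27) → f = -104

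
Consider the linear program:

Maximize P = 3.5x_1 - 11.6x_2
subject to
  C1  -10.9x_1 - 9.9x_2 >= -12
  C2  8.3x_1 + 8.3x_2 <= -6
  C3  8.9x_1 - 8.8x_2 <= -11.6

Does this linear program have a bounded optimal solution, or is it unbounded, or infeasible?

From the feasible point (-14908/14691, 4288/14691), moving in the direction (-8.8, -8.9) keeps every constraint satisfied while P increases without bound.

unbounded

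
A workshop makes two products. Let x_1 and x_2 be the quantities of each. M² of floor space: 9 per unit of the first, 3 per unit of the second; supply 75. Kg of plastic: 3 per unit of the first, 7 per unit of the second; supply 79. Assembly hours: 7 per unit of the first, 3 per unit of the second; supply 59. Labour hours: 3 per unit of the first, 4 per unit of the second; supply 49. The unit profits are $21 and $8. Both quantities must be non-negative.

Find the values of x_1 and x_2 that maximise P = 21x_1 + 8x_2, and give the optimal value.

Corner points and P = 21x_1 + 8x_2:
  (0, 0) → P = 0
  (0, 79/7) → P = 632/7
  (25/3, 0) → P = 175
  (8, 1) → P = 176
  (3, 10) → P = 143
  (89/19, 166/19) → P = 3197/19

x_1 = 8, x_2 = 1, maximum P = 176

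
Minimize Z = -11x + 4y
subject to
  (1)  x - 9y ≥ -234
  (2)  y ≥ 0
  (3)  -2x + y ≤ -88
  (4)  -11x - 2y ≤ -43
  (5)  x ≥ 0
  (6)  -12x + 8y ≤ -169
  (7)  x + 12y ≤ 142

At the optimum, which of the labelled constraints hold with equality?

(2) and (7)

Extreme points and Z = -11x + 4y:
  (44, 0) → Z = -484
  (142, 0) → Z = -1562
  (1198/25, 196/25) → Z = -12394/25

The minimum is at (142, 0). Substituting into each constraint, equality holds for (2) and (7); the remaining constraints have slack.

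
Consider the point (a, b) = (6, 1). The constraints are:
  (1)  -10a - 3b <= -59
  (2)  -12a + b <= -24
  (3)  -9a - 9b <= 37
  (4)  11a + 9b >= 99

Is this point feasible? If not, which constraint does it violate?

not feasible — violates (4)

Constraint (4): 11a + 9b = 75, which is not ≥ 99. All other constraints are satisfied.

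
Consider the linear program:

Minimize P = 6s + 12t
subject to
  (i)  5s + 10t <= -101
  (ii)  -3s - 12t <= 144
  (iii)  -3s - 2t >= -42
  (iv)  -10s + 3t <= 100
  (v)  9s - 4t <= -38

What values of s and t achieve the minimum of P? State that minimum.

At the optimal vertex, -3s - 12t = 144 and -10s + 3t = 100.
Solving simultaneously gives s = -544/43, t = -380/43.

s = -544/43, t = -380/43, minimum P = -7824/43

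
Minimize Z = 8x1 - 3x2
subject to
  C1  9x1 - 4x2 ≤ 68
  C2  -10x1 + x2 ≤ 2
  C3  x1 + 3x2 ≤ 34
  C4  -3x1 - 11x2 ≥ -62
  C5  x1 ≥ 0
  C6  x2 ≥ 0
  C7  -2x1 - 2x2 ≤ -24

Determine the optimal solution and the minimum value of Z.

Feasible corners and Z = 8x1 - 3x2:
  (332/37, 118/37) → Z = 2302/37
  (116/13, 40/13) → Z = 808/13
  (35/4, 13/4) → Z = 241/4

At the optimal vertex, -3x1 - 11x2 = -62 and -2x1 - 2x2 = -24.
Solving simultaneously gives x1 = 35/4, x2 = 13/4.

x1 = 35/4, x2 = 13/4, minimum Z = 241/4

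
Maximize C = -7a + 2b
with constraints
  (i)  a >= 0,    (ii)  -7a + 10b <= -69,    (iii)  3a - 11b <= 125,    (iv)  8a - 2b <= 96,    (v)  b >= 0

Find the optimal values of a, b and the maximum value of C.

a = 69/7, b = 0, maximum C = -69

Extreme points and C = -7a + 2b:
  (137/11, 20/11) → C = -919/11
  (69/7, 0) → C = -69
  (12, 0) → C = -84

At the optimal vertex, -7a + 10b = -69 and b = 0.
Solving simultaneously gives a = 69/7, b = 0.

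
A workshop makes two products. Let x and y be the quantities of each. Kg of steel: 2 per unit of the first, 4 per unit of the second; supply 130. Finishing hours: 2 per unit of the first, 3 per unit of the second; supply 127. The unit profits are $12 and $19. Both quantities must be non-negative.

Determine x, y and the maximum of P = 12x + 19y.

x = 59, y = 3, maximum P = 765

Feasible corners and P = 12x + 19y:
  (0, 0) → P = 0
  (0, 65/2) → P = 1235/2
  (127/2, 0) → P = 762
  (59, 3) → P = 765

The binding constraints are 2x + 4y = 130 and 2x + 3y = 127.
Solving simultaneously gives x = 59, y = 3.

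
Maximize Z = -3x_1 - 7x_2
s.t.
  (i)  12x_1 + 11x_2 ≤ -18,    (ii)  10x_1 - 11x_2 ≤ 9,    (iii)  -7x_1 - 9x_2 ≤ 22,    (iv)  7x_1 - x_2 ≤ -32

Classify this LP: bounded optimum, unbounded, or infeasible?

Corner points and Z = -3x_1 - 7x_2:
  (-370/89, 258/89) → Z = -696/89
  (-31/7, 1) → Z = 44/7
The feasible region has finitely many vertices and no improving ray; the maximum is 44/7 at (-31/7, 1).

bounded optimum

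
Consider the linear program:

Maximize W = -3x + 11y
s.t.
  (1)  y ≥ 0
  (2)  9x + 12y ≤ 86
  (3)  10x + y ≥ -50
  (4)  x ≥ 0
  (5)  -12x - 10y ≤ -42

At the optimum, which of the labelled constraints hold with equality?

Vertices and W = -3x + 11y:
  (86/9, 0) → W = -86/3
  (7/2, 0) → W = -21/2
  (0, 43/6) → W = 473/6
  (0, 21/5) → W = 231/5

The maximum is at (0, 43/6). Substituting into each constraint, equality holds for (2) and (4); the remaining constraints have slack.

(2) and (4)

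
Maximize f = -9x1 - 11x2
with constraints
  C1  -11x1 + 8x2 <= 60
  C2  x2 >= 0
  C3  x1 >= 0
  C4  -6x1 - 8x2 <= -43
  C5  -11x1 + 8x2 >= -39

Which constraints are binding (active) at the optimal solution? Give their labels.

Extreme points and f = -9x1 - 11x2:
  (0, 15/2) → f = -165/2
  (0, 43/8) → f = -473/8
  (82/17, 239/136) → f = -8533/136
The feasible region is unbounded (it extends along (8, 11)), but f strictly decreases along every unbounded feasible direction, so there is no improving ray and the maximum is attained at a vertex.

The maximum is at (0, 43/8). Substituting into each constraint, equality holds for C3 and C4; the remaining constraints have slack.

C3 and C4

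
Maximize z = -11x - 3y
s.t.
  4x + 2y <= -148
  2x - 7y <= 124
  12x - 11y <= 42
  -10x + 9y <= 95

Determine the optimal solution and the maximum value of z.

The optimum lies where 2x - 7y = 124 and -10x + 9y = 95.
Solving simultaneously gives x = -137/4, y = -55/2.

x = -137/4, y = -55/2, maximum z = 1837/4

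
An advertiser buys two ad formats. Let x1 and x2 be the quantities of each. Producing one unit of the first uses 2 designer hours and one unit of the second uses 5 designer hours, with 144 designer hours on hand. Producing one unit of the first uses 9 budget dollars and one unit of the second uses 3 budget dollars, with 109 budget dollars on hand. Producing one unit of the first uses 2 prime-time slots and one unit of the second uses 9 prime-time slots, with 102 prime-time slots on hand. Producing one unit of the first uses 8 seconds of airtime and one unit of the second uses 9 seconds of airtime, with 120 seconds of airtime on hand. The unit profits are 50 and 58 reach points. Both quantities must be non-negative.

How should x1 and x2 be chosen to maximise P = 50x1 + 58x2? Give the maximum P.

x1 = 3, x2 = 32/3, maximum P = 2306/3

Extreme points and P = 50x1 + 58x2:
  (0, 0) → P = 0
  (0, 34/3) → P = 1972/3
  (109/9, 0) → P = 5450/9
  (207/19, 208/57) → P = 43114/57
  (3, 32/3) → P = 2306/3

The binding constraints are 2x1 + 9x2 = 102 and 8x1 + 9x2 = 120.
Solving simultaneously gives x1 = 3, x2 = 32/3.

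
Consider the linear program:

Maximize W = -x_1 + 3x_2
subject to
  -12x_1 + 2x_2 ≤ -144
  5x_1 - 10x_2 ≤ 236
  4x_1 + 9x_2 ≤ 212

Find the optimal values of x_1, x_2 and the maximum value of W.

At the optimal vertex, -12x_1 + 2x_2 = -144 and 4x_1 + 9x_2 = 212.
Solving simultaneously gives x_1 = 430/29, x_2 = 492/29.

x_1 = 430/29, x_2 = 492/29, maximum W = 1046/29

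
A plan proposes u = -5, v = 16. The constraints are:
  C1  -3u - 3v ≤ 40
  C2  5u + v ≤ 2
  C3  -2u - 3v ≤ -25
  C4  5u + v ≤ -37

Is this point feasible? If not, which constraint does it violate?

not feasible — violates C4

Constraint C4: 5u + v = -9, which is not ≤ -37. All other constraints are satisfied.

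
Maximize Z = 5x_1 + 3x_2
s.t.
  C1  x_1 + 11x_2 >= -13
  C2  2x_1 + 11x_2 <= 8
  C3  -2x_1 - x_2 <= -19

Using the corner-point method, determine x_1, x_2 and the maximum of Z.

Vertices and Z = 5x_1 + 3x_2:
  (21, -34/11) → Z = 1053/11
  (74/7, -15/7) → Z = 325/7
  (201/20, -11/10) → Z = 939/20

The optimum lies where x_1 + 11x_2 = -13 and 2x_1 + 11x_2 = 8.
Solving simultaneously gives x_1 = 21, x_2 = -34/11.

x_1 = 21, x_2 = -34/11, maximum Z = 1053/11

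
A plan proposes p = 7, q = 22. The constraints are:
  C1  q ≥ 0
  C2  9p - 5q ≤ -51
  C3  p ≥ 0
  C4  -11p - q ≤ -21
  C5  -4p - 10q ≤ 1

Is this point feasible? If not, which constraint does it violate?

not feasible — violates C2

Constraint C2: 9p - 5q = -47, which is not ≤ -51. All other constraints are satisfied.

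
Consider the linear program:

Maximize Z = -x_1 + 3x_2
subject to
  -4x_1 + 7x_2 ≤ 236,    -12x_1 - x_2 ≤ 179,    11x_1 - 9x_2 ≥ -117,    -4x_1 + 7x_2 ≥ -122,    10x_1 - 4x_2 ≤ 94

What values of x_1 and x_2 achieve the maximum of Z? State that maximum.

Extreme points and Z = -x_1 + 3x_2:
  (-1728/119, -565/119) → Z = 33/119
  (-1131/88, -545/22) → Z = -5409/88
  (657/23, 1102/23) → Z = 2649/23
  (85/27, -422/27) → Z = -1351/27

x_1 = 657/23, x_2 = 1102/23, maximum Z = 2649/23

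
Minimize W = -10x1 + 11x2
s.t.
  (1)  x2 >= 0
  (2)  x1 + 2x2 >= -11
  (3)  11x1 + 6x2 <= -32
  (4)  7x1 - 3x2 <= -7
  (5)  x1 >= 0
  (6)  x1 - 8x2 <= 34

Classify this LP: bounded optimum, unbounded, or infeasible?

The boundaries x2 = 0 and x1 + 2x2 = -11 meet at (-11, 0), but that point violates x1 ≥ 0. Every candidate vertex is excluded by some other constraint, so the feasible region is empty.

infeasible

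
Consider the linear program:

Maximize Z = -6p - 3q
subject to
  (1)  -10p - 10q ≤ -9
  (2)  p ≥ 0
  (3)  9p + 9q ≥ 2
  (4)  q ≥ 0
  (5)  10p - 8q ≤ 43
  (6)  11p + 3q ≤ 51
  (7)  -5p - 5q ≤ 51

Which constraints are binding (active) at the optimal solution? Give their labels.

Extreme points and Z = -6p - 3q:
  (0, 9/10) → Z = -27/10
  (9/10, 0) → Z = -27/5
  (0, 17) → Z = -51
  (43/10, 0) → Z = -129/5
  (537/118, 37/118) → Z = -3333/118

The maximum is at (0, 9/10). Substituting into each constraint, equality holds for (1) and (2); the remaining constraints have slack.

(1) and (2)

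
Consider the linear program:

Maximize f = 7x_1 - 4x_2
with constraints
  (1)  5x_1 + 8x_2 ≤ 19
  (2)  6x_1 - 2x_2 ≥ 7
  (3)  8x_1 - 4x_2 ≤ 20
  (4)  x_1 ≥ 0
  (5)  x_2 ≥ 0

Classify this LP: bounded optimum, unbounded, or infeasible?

bounded optimum

Corner points and f = 7x_1 - 4x_2:
  (47/29, 79/58) → f = 171/29
  (59/21, 13/21) → f = 361/21
  (7/6, 0) → f = 49/6
  (5/2, 0) → f = 35/2
The feasible region has finitely many vertices and no improving ray; the maximum is 35/2 at (5/2, 0).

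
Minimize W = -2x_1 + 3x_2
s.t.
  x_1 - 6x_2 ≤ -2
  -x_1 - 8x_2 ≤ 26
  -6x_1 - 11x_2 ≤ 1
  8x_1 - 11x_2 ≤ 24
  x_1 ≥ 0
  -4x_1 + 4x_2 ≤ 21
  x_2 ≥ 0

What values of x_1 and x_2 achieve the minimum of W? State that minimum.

x_1 = 166/37, x_2 = 40/37, minimum W = -212/37

Vertices and W = -2x_1 + 3x_2:
  (166/37, 40/37) → W = -212/37
  (0, 1/3) → W = 1
  (0, 21/4) → W = 63/4
The feasible region is unbounded (it extends along (1, 1), (11, 8)), but W strictly increases along every unbounded feasible direction, so there is no improving ray and the minimum is attained at a vertex.

The optimum lies where x_1 - 6x_2 = -2 and 8x_1 - 11x_2 = 24.
Solving simultaneously gives x_1 = 166/37, x_2 = 40/37.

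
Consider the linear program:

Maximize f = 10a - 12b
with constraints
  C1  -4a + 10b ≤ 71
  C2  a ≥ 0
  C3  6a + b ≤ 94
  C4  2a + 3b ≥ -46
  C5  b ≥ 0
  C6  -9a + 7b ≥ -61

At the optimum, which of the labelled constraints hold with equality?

Extreme points and f = 10a - 12b:
  (0, 71/10) → f = -426/5
  (869/64, 401/32) → f = -467/32
  (0, 0) → f = 0
  (719/51, 160/17) → f = 1430/51
  (61/9, 0) → f = 610/9

The maximum is at (61/9, 0). Substituting into each constraint, equality holds for C5 and C6; the remaining constraints have slack.

C5 and C6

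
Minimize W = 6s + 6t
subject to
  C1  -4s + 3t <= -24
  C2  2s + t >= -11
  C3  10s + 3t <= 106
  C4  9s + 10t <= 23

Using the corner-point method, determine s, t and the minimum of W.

Vertices and W = 6s + 6t:
  (-9/10, -46/5) → W = -303/5
  (309/67, -124/67) → W = 1110/67
  (139/4, -161/2) → W = -549/2
  (991/73, -724/73) → W = 1602/73

The optimum lies where 2s + t = -11 and 10s + 3t = 106.
Solving simultaneously gives s = 139/4, t = -161/2.

s = 139/4, t = -161/2, minimum W = -549/2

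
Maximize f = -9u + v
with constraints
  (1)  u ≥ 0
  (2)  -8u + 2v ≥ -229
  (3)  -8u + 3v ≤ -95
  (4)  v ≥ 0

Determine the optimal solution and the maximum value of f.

u = 95/8, v = 0, maximum f = -855/8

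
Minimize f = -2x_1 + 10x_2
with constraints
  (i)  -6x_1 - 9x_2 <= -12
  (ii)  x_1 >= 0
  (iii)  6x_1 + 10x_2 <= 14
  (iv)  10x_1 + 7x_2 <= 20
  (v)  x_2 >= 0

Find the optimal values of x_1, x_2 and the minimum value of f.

Feasible corners and f = -2x_1 + 10x_2:
  (0, 4/3) → f = 40/3
  (2, 0) → f = -4
  (0, 7/5) → f = 14
  (51/29, 10/29) → f = -2/29

x_1 = 2, x_2 = 0, minimum f = -4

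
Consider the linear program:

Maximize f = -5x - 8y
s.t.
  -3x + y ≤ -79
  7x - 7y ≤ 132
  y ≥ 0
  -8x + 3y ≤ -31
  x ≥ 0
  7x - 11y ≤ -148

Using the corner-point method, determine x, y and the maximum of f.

Feasible corners and f = -5x - 8y:
  (206, 539) → f = -5342
  (1017/26, 997/26) → f = -13061/26
  (622/7, 70) → f = -7030/7
The feasible region is unbounded (it extends along (3, 8), (1, 1)), but f strictly decreases along every unbounded feasible direction, so there is no improving ray and the maximum is attained at a vertex.

At the optimal vertex, -3x + y = -79 and 7x - 11y = -148.
Solving simultaneously gives x = 1017/26, y = 997/26.

x = 1017/26, y = 997/26, maximum f = -13061/26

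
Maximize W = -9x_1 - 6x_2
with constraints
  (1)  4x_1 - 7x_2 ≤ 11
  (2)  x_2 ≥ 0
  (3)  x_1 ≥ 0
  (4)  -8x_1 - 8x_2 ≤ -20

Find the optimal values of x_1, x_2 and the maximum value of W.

Vertices and W = -9x_1 - 6x_2:
  (11/4, 0) → W = -99/4
  (5/2, 0) → W = -45/2
  (0, 5/2) → W = -15
The feasible region is unbounded (it extends along (0, 1), (7, 4)), but W strictly decreases along every unbounded feasible direction, so there is no improving ray and the maximum is attained at a vertex.

x_1 = 0, x_2 = 5/2, maximum W = -15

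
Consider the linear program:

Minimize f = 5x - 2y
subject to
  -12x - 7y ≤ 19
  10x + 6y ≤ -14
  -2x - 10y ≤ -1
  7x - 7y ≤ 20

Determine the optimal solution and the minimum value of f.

x = -8, y = 11, minimum f = -62

Feasible corners and f = 5x - 2y:
  (-8, 11) → f = -62
  (-197/106, 25/53) → f = -1085/106
  (-73/44, 19/44) → f = -403/44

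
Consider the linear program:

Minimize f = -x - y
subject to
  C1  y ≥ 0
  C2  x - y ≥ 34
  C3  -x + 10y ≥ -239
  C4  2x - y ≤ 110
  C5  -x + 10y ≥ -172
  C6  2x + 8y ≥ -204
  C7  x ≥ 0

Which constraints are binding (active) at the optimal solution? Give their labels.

Vertices and f = -x - y:
  (34, 0) → f = -34
  (55, 0) → f = -55
  (76, 42) → f = -118

The minimum is at (76, 42). Substituting into each constraint, equality holds for C2 and C4; the remaining constraints have slack.

C2 and C4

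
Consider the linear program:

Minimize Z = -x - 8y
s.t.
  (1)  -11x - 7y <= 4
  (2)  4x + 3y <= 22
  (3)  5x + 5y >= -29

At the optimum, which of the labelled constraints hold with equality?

(1) and (2)

Vertices and Z = -x - 8y:
  (-166/5, 258/5) → Z = -1898/5
  (183/20, -299/20) → Z = 2209/20
  (197/5, -226/5) → Z = 1611/5

The minimum is at (-166/5, 258/5). Substituting into each constraint, equality holds for (1) and (2); the remaining constraints have slack.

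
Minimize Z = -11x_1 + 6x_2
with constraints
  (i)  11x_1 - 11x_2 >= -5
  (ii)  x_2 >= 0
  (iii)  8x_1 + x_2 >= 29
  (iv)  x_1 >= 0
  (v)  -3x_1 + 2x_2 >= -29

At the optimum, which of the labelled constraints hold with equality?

Feasible corners and Z = -11x_1 + 6x_2:
  (314/99, 359/99) → Z = -1300/99
  (329/11, 334/11) → Z = -1615/11
  (29/8, 0) → Z = -319/8
  (29/3, 0) → Z = -319/3

The minimum is at (329/11, 334/11). Substituting into each constraint, equality holds for (i) and (v); the remaining constraints have slack.

(i) and (v)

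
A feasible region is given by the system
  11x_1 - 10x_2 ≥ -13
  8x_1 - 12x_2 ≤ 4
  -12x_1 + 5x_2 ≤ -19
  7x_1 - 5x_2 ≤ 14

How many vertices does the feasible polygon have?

4

Intersecting each pair of boundary lines and keeping only the points that satisfy every inequality leaves:
  (51/13, 73/13)
  (41/3, 49/3)
  (2, 1)
  (37/11, 21/11)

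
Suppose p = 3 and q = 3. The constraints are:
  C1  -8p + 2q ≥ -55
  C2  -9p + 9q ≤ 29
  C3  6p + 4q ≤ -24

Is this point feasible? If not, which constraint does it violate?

not feasible — violates C3

Constraint C3: 6p + 4q = 30, which is not ≤ -24. All other constraints are satisfied.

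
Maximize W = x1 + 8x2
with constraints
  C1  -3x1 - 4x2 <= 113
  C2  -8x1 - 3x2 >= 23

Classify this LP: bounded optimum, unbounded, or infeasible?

From the feasible point (247/23, -835/23), moving in the direction (-3, 8) keeps every constraint satisfied while W increases without bound.

unbounded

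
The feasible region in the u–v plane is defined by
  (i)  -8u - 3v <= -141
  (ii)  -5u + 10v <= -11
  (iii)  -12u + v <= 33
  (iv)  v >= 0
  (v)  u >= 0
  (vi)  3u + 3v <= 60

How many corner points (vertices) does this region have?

3

Pairwise boundary intersections that survive every other constraint:
  (141/8, 0)
  (81/5, 19/5)
  (20, 0)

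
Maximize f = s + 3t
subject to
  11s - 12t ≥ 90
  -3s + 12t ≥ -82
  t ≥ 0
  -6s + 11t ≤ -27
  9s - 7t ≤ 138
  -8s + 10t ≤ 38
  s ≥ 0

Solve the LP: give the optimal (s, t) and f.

Extreme points and f = s + 3t:
  (90/11, 0) → f = 90/11
  (666/49, 243/49) → f = 1395/49
  (46/3, 0) → f = 46/3
  (443/19, 195/19) → f = 1028/19

The binding constraints are -6s + 11t = -27 and 9s - 7t = 138.
Solving simultaneously gives s = 443/19, t = 195/19.

s = 443/19, t = 195/19, maximum f = 1028/19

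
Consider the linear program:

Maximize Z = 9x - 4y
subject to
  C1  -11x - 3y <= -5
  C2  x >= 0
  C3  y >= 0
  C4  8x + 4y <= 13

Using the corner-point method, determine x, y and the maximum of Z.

x = 13/8, y = 0, maximum Z = 117/8

Feasible corners and Z = 9x - 4y:
  (0, 5/3) → Z = -20/3
  (5/11, 0) → Z = 45/11
  (0, 13/4) → Z = -13
  (13/8, 0) → Z = 117/8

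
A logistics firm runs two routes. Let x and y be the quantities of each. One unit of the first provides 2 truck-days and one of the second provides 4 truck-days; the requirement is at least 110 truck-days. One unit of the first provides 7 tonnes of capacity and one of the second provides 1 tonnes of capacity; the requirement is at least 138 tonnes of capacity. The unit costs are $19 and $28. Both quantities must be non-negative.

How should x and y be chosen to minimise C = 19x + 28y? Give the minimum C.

x = 17, y = 19, minimum C = 855

Extreme points and C = 19x + 28y:
  (0, 138) → C = 3864
  (55, 0) → C = 1045
  (17, 19) → C = 855
The feasible region is unbounded (it extends along (0, 1), (1, 0)), but C strictly increases along every unbounded feasible direction, so there is no improving ray and the minimum is attained at a vertex.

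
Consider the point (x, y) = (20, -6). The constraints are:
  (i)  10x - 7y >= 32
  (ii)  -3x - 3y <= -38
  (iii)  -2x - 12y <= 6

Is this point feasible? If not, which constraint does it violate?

Constraint (iii): -2x - 12y = 32, which is not ≤ 6. All other constraints are satisfied.

not feasible — violates (iii)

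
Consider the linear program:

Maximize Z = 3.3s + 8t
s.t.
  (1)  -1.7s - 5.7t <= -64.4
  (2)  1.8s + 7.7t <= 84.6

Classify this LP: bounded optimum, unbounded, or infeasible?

unbounded

From the feasible point (1366/283, 2790/283), moving in the direction (5.7, -1.7) keeps every constraint satisfied while Z increases without bound.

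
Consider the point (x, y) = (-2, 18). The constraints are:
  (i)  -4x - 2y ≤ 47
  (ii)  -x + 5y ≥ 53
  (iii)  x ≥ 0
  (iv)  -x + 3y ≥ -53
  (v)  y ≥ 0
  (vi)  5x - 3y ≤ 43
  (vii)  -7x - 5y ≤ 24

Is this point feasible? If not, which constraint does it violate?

not feasible — violates (iii)

Constraint (iii): x = -2, which is not ≥ 0. All other constraints are satisfied.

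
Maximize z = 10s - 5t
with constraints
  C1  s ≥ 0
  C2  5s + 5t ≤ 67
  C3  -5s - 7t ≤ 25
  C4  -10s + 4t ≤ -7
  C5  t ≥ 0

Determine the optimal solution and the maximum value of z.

Feasible corners and z = 10s - 5t:
  (303/70, 127/14) → z = -29/14
  (67/5, 0) → z = 134
  (7/10, 0) → z = 7

s = 67/5, t = 0, maximum z = 134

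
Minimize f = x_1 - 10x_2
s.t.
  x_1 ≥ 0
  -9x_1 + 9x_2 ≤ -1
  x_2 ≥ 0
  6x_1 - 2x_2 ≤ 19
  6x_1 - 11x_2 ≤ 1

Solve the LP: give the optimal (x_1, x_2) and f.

The optimum lies where -9x_1 + 9x_2 = -1 and 6x_1 - 2x_2 = 19.
Solving simultaneously gives x_1 = 169/36, x_2 = 55/12.

x_1 = 169/36, x_2 = 55/12, minimum f = -1481/36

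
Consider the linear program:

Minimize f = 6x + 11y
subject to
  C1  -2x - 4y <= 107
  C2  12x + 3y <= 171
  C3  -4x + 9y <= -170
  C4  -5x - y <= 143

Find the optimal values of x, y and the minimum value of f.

Feasible corners and f = 6x + 11y:
  (335/14, -271/7) → f = -1976/7
  (-283/34, -384/17) → f = -5073/17
  (683/40, -113/10) → f = -437/20

x = -283/34, y = -384/17, minimum f = -5073/17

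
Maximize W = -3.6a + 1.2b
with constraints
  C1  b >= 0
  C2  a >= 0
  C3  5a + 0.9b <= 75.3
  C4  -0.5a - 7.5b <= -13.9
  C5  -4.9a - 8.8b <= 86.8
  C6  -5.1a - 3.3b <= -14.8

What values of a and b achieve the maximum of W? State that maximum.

a = 0, b = 251/3, maximum W = 502/5

Corner points and W = -3.6a + 1.2b:
  (0, 251/3) → W = 502/5
  (0, 148/33) → W = 296/55
  (1416/95, 49/57) → W = -24998/475
  (2171/1220, 6349/3660) → W = -1319/305

At the optimal vertex, a = 0 and 5a + 0.9b = 75.3.
Solving simultaneously gives a = 0, b = 251/3.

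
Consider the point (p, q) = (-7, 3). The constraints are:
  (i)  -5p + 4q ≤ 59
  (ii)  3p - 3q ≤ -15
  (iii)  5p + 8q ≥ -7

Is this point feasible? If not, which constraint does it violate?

not feasible — violates (iii)

Constraint (iii): 5p + 8q = -11, which is not ≥ -7. All other constraints are satisfied.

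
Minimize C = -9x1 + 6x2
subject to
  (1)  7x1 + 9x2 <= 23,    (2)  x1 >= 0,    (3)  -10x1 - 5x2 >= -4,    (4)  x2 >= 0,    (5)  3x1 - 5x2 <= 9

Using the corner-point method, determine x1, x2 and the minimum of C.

Feasible corners and C = -9x1 + 6x2:
  (0, 4/5) → C = 24/5
  (0, 0) → C = 0
  (2/5, 0) → C = -18/5

x1 = 2/5, x2 = 0, minimum C = -18/5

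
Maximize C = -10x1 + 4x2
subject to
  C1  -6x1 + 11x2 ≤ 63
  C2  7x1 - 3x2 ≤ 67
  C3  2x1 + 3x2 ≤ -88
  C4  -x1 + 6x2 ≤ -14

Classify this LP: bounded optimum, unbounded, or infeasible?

From the feasible point (-1157/40, -201/20), moving in the direction (-3, -7) keeps every constraint satisfied while C increases without bound.

unbounded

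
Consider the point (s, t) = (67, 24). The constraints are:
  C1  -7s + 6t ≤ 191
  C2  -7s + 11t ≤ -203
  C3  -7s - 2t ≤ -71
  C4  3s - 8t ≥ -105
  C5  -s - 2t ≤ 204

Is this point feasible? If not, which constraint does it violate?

C1: -325 ≤ 191 ✓
C2: -205 ≤ -203 ✓
C3: -517 ≤ -71 ✓
C4: 9 ≥ -105 ✓
C5: -115 ≤ 204 ✓

feasible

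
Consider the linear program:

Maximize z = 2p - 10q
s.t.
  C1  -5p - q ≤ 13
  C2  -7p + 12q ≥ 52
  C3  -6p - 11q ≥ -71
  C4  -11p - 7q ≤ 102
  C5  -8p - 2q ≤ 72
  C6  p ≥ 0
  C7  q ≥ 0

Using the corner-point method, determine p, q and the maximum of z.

The optimum lies where -7p + 12q = 52 and p = 0.
Solving simultaneously gives p = 0, q = 13/3.

p = 0, q = 13/3, maximum z = -130/3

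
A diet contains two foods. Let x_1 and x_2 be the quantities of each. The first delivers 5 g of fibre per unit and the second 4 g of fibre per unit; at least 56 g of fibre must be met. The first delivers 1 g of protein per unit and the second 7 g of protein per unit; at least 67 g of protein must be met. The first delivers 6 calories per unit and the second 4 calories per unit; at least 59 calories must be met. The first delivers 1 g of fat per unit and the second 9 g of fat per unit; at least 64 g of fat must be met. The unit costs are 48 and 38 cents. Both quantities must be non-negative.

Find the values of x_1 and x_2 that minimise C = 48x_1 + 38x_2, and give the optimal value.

Extreme points and C = 48x_1 + 38x_2:
  (0, 59/4) → C = 1121/2
  (67, 0) → C = 3216
  (4, 9) → C = 534
  (3, 41/4) → C = 1067/2
The feasible region is unbounded (it extends along (0, 1), (1, 0)), but C strictly increases along every unbounded feasible direction, so there is no improving ray and the minimum is attained at a vertex.

The optimum lies where 5x_1 + 4x_2 = 56 and 6x_1 + 4x_2 = 59.
Solving simultaneously gives x_1 = 3, x_2 = 41/4.

x_1 = 3, x_2 = 41/4, minimum C = 1067/2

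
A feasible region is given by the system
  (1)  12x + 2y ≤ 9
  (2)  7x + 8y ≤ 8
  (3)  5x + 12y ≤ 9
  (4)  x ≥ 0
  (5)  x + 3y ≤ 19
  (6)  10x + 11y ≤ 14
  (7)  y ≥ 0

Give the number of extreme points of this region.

5

Pairwise boundary intersections that survive every other constraint:
  (28/41, 33/82)
  (3/4, 0)
  (6/11, 23/44)
  (0, 3/4)
  (0, 0)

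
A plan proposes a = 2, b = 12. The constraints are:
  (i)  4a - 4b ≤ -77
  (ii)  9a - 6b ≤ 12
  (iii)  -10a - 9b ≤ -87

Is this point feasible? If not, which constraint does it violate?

not feasible — violates (i)

Constraint (i): 4a - 4b = -40, which is not ≤ -77. All other constraints are satisfied.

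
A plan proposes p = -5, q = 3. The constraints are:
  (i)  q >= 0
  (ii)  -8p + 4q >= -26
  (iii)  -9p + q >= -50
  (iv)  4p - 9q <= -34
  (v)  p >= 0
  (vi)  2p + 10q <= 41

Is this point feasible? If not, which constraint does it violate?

not feasible — violates (v)

Constraint (v): p = -5, which is not ≥ 0. All other constraints are satisfied.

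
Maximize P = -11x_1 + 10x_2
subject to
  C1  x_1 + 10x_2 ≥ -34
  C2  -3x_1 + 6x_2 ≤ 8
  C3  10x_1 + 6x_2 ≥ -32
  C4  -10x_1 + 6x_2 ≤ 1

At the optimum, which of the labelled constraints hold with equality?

C2 and C4

Feasible corners and P = -11x_1 + 10x_2:
  (-58/47, -154/47) → P = -902/47
  (1, 11/6) → P = 22/3
  (-33/20, -31/12) → P = -461/60
The feasible region is unbounded (it extends along (10, -1), (2, 1)), but P strictly decreases along every unbounded feasible direction, so there is no improving ray and the maximum is attained at a vertex.

The maximum is at (1, 11/6). Substituting into each constraint, equality holds for C2 and C4; the remaining constraints have slack.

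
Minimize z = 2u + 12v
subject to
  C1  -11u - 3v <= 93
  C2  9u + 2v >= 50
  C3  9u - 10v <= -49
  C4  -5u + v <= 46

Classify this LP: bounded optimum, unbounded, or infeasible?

bounded optimum

Feasible corners and z = 2u + 12v:
  (67/18, 33/4) → z = 958/9
  (-42/19, 664/19) → z = 7884/19
The feasible region has finitely many vertices and no improving ray; the minimum is 958/9 at (67/18, 33/4).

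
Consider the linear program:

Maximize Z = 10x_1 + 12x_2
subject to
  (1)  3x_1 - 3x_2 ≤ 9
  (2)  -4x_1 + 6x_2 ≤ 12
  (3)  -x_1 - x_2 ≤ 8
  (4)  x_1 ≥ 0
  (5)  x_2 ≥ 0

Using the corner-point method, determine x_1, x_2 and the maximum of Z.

x_1 = 15, x_2 = 12, maximum Z = 294

Feasible corners and Z = 10x_1 + 12x_2:
  (15, 12) → Z = 294
  (3, 0) → Z = 30
  (0, 2) → Z = 24
  (0, 0) → Z = 0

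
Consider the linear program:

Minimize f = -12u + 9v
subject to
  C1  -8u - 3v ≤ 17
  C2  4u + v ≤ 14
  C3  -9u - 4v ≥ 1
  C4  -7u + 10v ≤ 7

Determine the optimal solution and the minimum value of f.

u = 59/4, v = -45, minimum f = -582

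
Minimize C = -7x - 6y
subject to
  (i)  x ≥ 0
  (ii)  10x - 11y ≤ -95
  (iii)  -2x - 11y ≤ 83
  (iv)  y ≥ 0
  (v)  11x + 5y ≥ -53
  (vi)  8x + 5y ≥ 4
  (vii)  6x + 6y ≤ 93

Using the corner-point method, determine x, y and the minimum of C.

Feasible corners and C = -7x - 6y:
  (0, 95/11) → C = -570/11
  (0, 31/2) → C = -93
  (151/42, 250/21) → C = -4057/42

x = 151/42, y = 250/21, minimum C = -4057/42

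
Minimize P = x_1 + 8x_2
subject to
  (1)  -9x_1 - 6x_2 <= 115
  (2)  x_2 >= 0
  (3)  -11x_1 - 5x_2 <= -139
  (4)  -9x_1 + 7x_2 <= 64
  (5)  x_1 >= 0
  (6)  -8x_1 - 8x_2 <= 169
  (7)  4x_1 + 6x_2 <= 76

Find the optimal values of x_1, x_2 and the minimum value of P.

x_1 = 139/11, x_2 = 0, minimum P = 139/11

Corner points and P = x_1 + 8x_2:
  (139/11, 0) → P = 139/11
  (19, 0) → P = 19
  (227/23, 140/23) → P = 1347/23

At the optimal vertex, x_2 = 0 and -11x_1 - 5x_2 = -139.
Solving simultaneously gives x_1 = 139/11, x_2 = 0.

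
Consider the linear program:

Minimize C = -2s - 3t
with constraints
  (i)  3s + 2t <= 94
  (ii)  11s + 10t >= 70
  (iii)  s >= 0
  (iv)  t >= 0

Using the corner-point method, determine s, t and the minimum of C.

s = 0, t = 47, minimum C = -141

Corner points and C = -2s - 3t:
  (0, 47) → C = -141
  (94/3, 0) → C = -188/3
  (0, 7) → C = -21
  (70/11, 0) → C = -140/11

At the optimal vertex, 3s + 2t = 94 and s = 0.
Solving simultaneously gives s = 0, t = 47.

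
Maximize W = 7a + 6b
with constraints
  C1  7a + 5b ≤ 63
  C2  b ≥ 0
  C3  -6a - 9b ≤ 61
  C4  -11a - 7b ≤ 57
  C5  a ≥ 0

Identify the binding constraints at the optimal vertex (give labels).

C1 and C5

Extreme points and W = 7a + 6b:
  (9, 0) → W = 63
  (0, 63/5) → W = 378/5
  (0, 0) → W = 0

The maximum is at (0, 63/5). Substituting into each constraint, equality holds for C1 and C5; the remaining constraints have slack.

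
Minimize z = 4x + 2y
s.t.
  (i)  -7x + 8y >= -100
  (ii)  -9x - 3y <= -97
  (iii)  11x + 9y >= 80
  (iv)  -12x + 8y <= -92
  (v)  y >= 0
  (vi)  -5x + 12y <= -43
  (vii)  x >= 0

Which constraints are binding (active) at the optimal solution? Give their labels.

Corner points and z = 4x + 2y:
  (100/7, 0) → z = 400/7
  (214/11, 199/44) → z = 1911/22
  (97/9, 0) → z = 388/9
  (431/41, 98/123) → z = 5368/123

The minimum is at (97/9, 0). Substituting into each constraint, equality holds for (ii) and (v); the remaining constraints have slack.

(ii) and (v)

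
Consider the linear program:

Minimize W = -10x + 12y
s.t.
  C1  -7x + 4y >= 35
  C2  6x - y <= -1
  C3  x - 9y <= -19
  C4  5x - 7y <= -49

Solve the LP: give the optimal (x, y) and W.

Vertices and W = -10x + 12y:
  (31/17, 203/17) → W = 2126/17
  (-49/29, 168/29) → W = 2506/29
  (-154/19, 23/19) → W = 1816/19
The feasible region is unbounded (it extends along (-9, -1), (1, 6)), but W strictly increases along every unbounded feasible direction, so there is no improving ray and the minimum is attained at a vertex.

At the optimal vertex, -7x + 4y = 35 and 5x - 7y = -49.
Solving simultaneously gives x = -49/29, y = 168/29.

x = -49/29, y = 168/29, minimum W = 2506/29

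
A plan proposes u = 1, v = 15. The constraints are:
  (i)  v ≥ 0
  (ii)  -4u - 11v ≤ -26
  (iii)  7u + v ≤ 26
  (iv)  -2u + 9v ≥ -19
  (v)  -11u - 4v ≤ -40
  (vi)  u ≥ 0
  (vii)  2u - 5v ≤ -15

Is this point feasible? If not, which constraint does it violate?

(i): 15 ≥ 0 ✓
(ii): -169 ≤ -26 ✓
(iii): 22 ≤ 26 ✓
(iv): 133 ≥ -19 ✓
(v): -71 ≤ -40 ✓
(vi): 1 ≥ 0 ✓
(vii): -73 ≤ -15 ✓

feasible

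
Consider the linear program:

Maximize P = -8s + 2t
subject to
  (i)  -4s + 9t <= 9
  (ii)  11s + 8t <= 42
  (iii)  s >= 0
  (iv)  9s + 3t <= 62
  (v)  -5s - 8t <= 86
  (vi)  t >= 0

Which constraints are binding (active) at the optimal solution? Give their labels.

(i) and (iii)

Feasible corners and P = -8s + 2t:
  (306/131, 267/131) → P = -1914/131
  (0, 1) → P = 2
  (42/11, 0) → P = -336/11
  (0, 0) → P = 0

The maximum is at (0, 1). Substituting into each constraint, equality holds for (i) and (iii); the remaining constraints have slack.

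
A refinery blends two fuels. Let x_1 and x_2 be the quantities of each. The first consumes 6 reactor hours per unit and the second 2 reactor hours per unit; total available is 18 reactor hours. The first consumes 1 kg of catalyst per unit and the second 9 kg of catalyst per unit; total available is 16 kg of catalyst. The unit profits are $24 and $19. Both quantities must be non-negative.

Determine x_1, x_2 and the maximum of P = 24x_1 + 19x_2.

x_1 = 5/2, x_2 = 3/2, maximum P = 177/2

At the optimal vertex, 6x_1 + 2x_2 = 18 and x_1 + 9x_2 = 16.
Solving simultaneously gives x_1 = 5/2, x_2 = 3/2.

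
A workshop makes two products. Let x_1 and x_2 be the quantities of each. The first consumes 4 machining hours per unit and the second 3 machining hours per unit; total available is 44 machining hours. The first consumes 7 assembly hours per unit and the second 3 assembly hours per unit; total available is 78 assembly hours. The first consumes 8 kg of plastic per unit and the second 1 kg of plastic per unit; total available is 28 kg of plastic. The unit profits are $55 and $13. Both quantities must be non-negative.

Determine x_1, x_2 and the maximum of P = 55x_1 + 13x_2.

x_1 = 2, x_2 = 12, maximum P = 266

Feasible corners and P = 55x_1 + 13x_2:
  (0, 0) → P = 0
  (0, 44/3) → P = 572/3
  (7/2, 0) → P = 385/2
  (2, 12) → P = 266

The optimum lies where 4x_1 + 3x_2 = 44 and 8x_1 + x_2 = 28.
Solving simultaneously gives x_1 = 2, x_2 = 12.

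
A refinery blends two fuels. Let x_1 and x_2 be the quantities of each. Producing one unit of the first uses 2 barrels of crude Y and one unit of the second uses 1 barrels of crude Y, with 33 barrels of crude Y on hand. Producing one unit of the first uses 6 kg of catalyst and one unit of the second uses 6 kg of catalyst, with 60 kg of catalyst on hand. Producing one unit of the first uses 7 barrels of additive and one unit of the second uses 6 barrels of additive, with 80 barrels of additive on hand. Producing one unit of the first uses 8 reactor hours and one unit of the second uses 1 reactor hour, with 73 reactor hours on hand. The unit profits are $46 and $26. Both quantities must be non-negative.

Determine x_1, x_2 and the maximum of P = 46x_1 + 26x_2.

Vertices and P = 46x_1 + 26x_2:
  (0, 0) → P = 0
  (0, 10) → P = 260
  (73/8, 0) → P = 1679/4
  (9, 1) → P = 440

The binding constraints are 6x_1 + 6x_2 = 60 and 8x_1 + x_2 = 73.
Solving simultaneously gives x_1 = 9, x_2 = 1.

x_1 = 9, x_2 = 1, maximum P = 440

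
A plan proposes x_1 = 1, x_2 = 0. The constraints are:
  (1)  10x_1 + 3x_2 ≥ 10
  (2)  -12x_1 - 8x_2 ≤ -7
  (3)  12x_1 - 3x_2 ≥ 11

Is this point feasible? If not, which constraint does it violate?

(1): 10 ≥ 10 ✓
(2): -12 ≤ -7 ✓
(3): 12 ≥ 11 ✓

feasible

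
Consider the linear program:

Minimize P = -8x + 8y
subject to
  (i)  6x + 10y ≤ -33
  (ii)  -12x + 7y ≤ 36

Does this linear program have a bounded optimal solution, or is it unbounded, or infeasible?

From the feasible point (-197/54, -10/9), moving in the direction (-7, -12) keeps every constraint satisfied while P decreases without bound.

unbounded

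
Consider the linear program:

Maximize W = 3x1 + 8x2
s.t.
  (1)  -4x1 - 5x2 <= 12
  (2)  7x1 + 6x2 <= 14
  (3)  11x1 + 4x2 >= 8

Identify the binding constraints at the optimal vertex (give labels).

(2) and (3)

Extreme points and W = 3x1 + 8x2:
  (142/11, -140/11) → W = -694/11
  (88/39, -164/39) → W = -1048/39
  (-4/19, 49/19) → W = 20

The maximum is at (-4/19, 49/19). Substituting into each constraint, equality holds for (2) and (3); the remaining constraints have slack.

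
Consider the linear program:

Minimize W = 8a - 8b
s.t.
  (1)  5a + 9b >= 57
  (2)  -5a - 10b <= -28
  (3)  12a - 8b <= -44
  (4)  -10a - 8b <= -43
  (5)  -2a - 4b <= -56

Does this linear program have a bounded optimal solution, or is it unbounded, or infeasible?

unbounded

From the feasible point (17/4, 95/8), moving in the direction (8, 12) keeps every constraint satisfied while W decreases without bound.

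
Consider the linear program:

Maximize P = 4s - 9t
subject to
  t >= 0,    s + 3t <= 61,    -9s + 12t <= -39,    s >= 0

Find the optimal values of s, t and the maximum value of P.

Corner points and P = 4s - 9t:
  (61, 0) → P = 244
  (13/3, 0) → P = 52/3
  (283/13, 170/13) → P = -398/13

s = 61, t = 0, maximum P = 244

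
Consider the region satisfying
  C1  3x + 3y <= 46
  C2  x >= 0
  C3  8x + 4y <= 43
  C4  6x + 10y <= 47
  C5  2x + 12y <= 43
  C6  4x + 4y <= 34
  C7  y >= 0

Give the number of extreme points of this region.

Of the 20 pairwise boundary intersections, those satisfying every inequality are:
  (0, 43/12)
  (0, 0)
  (121/28, 59/28)
  (43/8, 0)
  (67/26, 41/13)

5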